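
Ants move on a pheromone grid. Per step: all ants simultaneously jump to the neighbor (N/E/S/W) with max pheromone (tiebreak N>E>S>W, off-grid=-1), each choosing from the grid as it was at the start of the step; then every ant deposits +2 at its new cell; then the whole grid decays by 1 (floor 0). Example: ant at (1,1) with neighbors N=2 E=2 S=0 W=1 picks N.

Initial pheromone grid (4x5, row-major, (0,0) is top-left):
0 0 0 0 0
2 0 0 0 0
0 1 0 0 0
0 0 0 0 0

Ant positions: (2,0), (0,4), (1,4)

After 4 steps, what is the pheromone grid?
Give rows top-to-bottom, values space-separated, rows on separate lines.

After step 1: ants at (1,0),(1,4),(0,4)
  0 0 0 0 1
  3 0 0 0 1
  0 0 0 0 0
  0 0 0 0 0
After step 2: ants at (0,0),(0,4),(1,4)
  1 0 0 0 2
  2 0 0 0 2
  0 0 0 0 0
  0 0 0 0 0
After step 3: ants at (1,0),(1,4),(0,4)
  0 0 0 0 3
  3 0 0 0 3
  0 0 0 0 0
  0 0 0 0 0
After step 4: ants at (0,0),(0,4),(1,4)
  1 0 0 0 4
  2 0 0 0 4
  0 0 0 0 0
  0 0 0 0 0

1 0 0 0 4
2 0 0 0 4
0 0 0 0 0
0 0 0 0 0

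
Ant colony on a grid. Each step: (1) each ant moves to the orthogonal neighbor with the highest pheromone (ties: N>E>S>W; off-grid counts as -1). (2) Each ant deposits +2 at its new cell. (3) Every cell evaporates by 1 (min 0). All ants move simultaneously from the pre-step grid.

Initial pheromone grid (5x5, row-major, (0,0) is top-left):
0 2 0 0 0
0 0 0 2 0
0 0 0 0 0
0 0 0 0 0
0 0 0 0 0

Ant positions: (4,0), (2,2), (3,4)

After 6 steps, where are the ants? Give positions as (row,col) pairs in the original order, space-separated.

Step 1: ant0:(4,0)->N->(3,0) | ant1:(2,2)->N->(1,2) | ant2:(3,4)->N->(2,4)
  grid max=1 at (0,1)
Step 2: ant0:(3,0)->N->(2,0) | ant1:(1,2)->E->(1,3) | ant2:(2,4)->N->(1,4)
  grid max=2 at (1,3)
Step 3: ant0:(2,0)->N->(1,0) | ant1:(1,3)->E->(1,4) | ant2:(1,4)->W->(1,3)
  grid max=3 at (1,3)
Step 4: ant0:(1,0)->N->(0,0) | ant1:(1,4)->W->(1,3) | ant2:(1,3)->E->(1,4)
  grid max=4 at (1,3)
Step 5: ant0:(0,0)->E->(0,1) | ant1:(1,3)->E->(1,4) | ant2:(1,4)->W->(1,3)
  grid max=5 at (1,3)
Step 6: ant0:(0,1)->E->(0,2) | ant1:(1,4)->W->(1,3) | ant2:(1,3)->E->(1,4)
  grid max=6 at (1,3)

(0,2) (1,3) (1,4)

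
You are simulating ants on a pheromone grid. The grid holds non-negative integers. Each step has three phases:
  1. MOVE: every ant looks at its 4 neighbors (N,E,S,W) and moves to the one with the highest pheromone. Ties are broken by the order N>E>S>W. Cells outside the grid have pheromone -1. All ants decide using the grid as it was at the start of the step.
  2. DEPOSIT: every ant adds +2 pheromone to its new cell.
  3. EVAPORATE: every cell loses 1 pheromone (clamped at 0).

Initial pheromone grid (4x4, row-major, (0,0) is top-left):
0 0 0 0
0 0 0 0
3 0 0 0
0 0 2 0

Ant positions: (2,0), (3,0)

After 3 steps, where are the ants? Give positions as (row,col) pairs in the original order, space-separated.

Step 1: ant0:(2,0)->N->(1,0) | ant1:(3,0)->N->(2,0)
  grid max=4 at (2,0)
Step 2: ant0:(1,0)->S->(2,0) | ant1:(2,0)->N->(1,0)
  grid max=5 at (2,0)
Step 3: ant0:(2,0)->N->(1,0) | ant1:(1,0)->S->(2,0)
  grid max=6 at (2,0)

(1,0) (2,0)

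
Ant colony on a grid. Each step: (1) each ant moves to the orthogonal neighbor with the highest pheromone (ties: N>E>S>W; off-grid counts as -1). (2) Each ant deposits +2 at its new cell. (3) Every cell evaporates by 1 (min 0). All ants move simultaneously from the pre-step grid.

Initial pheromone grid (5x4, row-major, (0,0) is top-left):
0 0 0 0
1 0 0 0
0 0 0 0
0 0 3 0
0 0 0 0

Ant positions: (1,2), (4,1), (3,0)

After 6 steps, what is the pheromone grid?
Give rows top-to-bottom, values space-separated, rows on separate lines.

After step 1: ants at (0,2),(3,1),(2,0)
  0 0 1 0
  0 0 0 0
  1 0 0 0
  0 1 2 0
  0 0 0 0
After step 2: ants at (0,3),(3,2),(1,0)
  0 0 0 1
  1 0 0 0
  0 0 0 0
  0 0 3 0
  0 0 0 0
After step 3: ants at (1,3),(2,2),(0,0)
  1 0 0 0
  0 0 0 1
  0 0 1 0
  0 0 2 0
  0 0 0 0
After step 4: ants at (0,3),(3,2),(0,1)
  0 1 0 1
  0 0 0 0
  0 0 0 0
  0 0 3 0
  0 0 0 0
After step 5: ants at (1,3),(2,2),(0,2)
  0 0 1 0
  0 0 0 1
  0 0 1 0
  0 0 2 0
  0 0 0 0
After step 6: ants at (0,3),(3,2),(0,3)
  0 0 0 3
  0 0 0 0
  0 0 0 0
  0 0 3 0
  0 0 0 0

0 0 0 3
0 0 0 0
0 0 0 0
0 0 3 0
0 0 0 0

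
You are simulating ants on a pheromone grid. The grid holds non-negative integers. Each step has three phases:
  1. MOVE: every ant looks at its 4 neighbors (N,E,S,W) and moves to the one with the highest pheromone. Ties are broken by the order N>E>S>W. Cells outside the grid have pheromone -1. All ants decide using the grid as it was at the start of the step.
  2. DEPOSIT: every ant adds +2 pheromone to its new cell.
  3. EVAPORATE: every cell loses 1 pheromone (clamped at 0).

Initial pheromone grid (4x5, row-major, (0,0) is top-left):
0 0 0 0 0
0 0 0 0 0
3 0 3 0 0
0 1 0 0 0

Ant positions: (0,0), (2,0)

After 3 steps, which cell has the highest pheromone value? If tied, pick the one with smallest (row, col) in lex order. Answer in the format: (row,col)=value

Step 1: ant0:(0,0)->E->(0,1) | ant1:(2,0)->N->(1,0)
  grid max=2 at (2,0)
Step 2: ant0:(0,1)->E->(0,2) | ant1:(1,0)->S->(2,0)
  grid max=3 at (2,0)
Step 3: ant0:(0,2)->E->(0,3) | ant1:(2,0)->N->(1,0)
  grid max=2 at (2,0)
Final grid:
  0 0 0 1 0
  1 0 0 0 0
  2 0 0 0 0
  0 0 0 0 0
Max pheromone 2 at (2,0)

Answer: (2,0)=2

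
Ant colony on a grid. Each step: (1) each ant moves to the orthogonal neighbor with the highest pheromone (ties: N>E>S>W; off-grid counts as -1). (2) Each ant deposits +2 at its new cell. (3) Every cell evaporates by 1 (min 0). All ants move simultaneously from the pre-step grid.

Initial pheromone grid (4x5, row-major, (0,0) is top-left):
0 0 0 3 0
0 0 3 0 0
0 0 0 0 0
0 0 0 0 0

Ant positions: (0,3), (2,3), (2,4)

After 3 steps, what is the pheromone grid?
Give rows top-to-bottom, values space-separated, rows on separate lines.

After step 1: ants at (0,4),(1,3),(1,4)
  0 0 0 2 1
  0 0 2 1 1
  0 0 0 0 0
  0 0 0 0 0
After step 2: ants at (0,3),(0,3),(0,4)
  0 0 0 5 2
  0 0 1 0 0
  0 0 0 0 0
  0 0 0 0 0
After step 3: ants at (0,4),(0,4),(0,3)
  0 0 0 6 5
  0 0 0 0 0
  0 0 0 0 0
  0 0 0 0 0

0 0 0 6 5
0 0 0 0 0
0 0 0 0 0
0 0 0 0 0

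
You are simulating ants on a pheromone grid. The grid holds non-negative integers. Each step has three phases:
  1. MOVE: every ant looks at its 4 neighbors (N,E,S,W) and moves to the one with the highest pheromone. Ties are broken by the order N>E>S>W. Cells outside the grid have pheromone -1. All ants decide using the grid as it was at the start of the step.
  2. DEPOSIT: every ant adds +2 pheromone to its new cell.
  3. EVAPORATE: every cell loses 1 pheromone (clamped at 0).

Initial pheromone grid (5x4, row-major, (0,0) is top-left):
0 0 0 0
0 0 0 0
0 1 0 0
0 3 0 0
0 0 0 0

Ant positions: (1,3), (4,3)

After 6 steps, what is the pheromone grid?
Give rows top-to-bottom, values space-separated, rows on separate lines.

After step 1: ants at (0,3),(3,3)
  0 0 0 1
  0 0 0 0
  0 0 0 0
  0 2 0 1
  0 0 0 0
After step 2: ants at (1,3),(2,3)
  0 0 0 0
  0 0 0 1
  0 0 0 1
  0 1 0 0
  0 0 0 0
After step 3: ants at (2,3),(1,3)
  0 0 0 0
  0 0 0 2
  0 0 0 2
  0 0 0 0
  0 0 0 0
After step 4: ants at (1,3),(2,3)
  0 0 0 0
  0 0 0 3
  0 0 0 3
  0 0 0 0
  0 0 0 0
After step 5: ants at (2,3),(1,3)
  0 0 0 0
  0 0 0 4
  0 0 0 4
  0 0 0 0
  0 0 0 0
After step 6: ants at (1,3),(2,3)
  0 0 0 0
  0 0 0 5
  0 0 0 5
  0 0 0 0
  0 0 0 0

0 0 0 0
0 0 0 5
0 0 0 5
0 0 0 0
0 0 0 0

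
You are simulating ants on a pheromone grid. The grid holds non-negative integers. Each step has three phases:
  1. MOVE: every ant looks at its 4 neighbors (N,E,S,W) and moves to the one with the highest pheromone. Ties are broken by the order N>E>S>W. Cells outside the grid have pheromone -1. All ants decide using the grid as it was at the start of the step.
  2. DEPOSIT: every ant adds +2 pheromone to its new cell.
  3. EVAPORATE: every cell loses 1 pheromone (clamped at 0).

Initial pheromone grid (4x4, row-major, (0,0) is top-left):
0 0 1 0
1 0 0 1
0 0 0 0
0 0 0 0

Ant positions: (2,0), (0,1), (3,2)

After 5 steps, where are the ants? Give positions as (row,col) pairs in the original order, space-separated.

Step 1: ant0:(2,0)->N->(1,0) | ant1:(0,1)->E->(0,2) | ant2:(3,2)->N->(2,2)
  grid max=2 at (0,2)
Step 2: ant0:(1,0)->N->(0,0) | ant1:(0,2)->E->(0,3) | ant2:(2,2)->N->(1,2)
  grid max=1 at (0,0)
Step 3: ant0:(0,0)->S->(1,0) | ant1:(0,3)->W->(0,2) | ant2:(1,2)->N->(0,2)
  grid max=4 at (0,2)
Step 4: ant0:(1,0)->N->(0,0) | ant1:(0,2)->E->(0,3) | ant2:(0,2)->E->(0,3)
  grid max=3 at (0,2)
Step 5: ant0:(0,0)->S->(1,0) | ant1:(0,3)->W->(0,2) | ant2:(0,3)->W->(0,2)
  grid max=6 at (0,2)

(1,0) (0,2) (0,2)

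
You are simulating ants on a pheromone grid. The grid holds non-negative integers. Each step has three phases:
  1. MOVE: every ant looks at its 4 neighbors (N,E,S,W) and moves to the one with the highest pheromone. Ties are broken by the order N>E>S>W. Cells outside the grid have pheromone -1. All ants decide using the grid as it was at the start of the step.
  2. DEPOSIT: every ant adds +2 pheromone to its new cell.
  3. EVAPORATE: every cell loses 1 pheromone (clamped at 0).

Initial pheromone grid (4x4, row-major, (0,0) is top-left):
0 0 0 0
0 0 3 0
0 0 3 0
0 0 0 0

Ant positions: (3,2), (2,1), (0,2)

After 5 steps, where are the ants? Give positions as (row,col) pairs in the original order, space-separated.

Step 1: ant0:(3,2)->N->(2,2) | ant1:(2,1)->E->(2,2) | ant2:(0,2)->S->(1,2)
  grid max=6 at (2,2)
Step 2: ant0:(2,2)->N->(1,2) | ant1:(2,2)->N->(1,2) | ant2:(1,2)->S->(2,2)
  grid max=7 at (1,2)
Step 3: ant0:(1,2)->S->(2,2) | ant1:(1,2)->S->(2,2) | ant2:(2,2)->N->(1,2)
  grid max=10 at (2,2)
Step 4: ant0:(2,2)->N->(1,2) | ant1:(2,2)->N->(1,2) | ant2:(1,2)->S->(2,2)
  grid max=11 at (1,2)
Step 5: ant0:(1,2)->S->(2,2) | ant1:(1,2)->S->(2,2) | ant2:(2,2)->N->(1,2)
  grid max=14 at (2,2)

(2,2) (2,2) (1,2)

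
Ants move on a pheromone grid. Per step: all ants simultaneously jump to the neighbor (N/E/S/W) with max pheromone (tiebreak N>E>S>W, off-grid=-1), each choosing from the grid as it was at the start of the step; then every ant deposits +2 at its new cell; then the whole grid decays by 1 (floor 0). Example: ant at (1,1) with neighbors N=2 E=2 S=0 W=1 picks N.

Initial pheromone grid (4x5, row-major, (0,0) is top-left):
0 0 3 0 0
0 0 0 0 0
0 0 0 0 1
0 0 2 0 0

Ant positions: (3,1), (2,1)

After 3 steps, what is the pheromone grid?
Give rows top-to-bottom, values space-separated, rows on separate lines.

After step 1: ants at (3,2),(1,1)
  0 0 2 0 0
  0 1 0 0 0
  0 0 0 0 0
  0 0 3 0 0
After step 2: ants at (2,2),(0,1)
  0 1 1 0 0
  0 0 0 0 0
  0 0 1 0 0
  0 0 2 0 0
After step 3: ants at (3,2),(0,2)
  0 0 2 0 0
  0 0 0 0 0
  0 0 0 0 0
  0 0 3 0 0

0 0 2 0 0
0 0 0 0 0
0 0 0 0 0
0 0 3 0 0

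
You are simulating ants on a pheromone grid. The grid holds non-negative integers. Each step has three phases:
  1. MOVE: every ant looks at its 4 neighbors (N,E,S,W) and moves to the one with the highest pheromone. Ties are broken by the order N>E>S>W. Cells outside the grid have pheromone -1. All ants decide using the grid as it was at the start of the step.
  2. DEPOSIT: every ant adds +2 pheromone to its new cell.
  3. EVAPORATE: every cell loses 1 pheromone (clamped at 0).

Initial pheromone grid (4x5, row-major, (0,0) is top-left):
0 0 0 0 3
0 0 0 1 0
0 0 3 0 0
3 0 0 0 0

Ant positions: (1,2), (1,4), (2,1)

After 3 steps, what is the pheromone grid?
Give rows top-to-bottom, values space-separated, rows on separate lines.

After step 1: ants at (2,2),(0,4),(2,2)
  0 0 0 0 4
  0 0 0 0 0
  0 0 6 0 0
  2 0 0 0 0
After step 2: ants at (1,2),(1,4),(1,2)
  0 0 0 0 3
  0 0 3 0 1
  0 0 5 0 0
  1 0 0 0 0
After step 3: ants at (2,2),(0,4),(2,2)
  0 0 0 0 4
  0 0 2 0 0
  0 0 8 0 0
  0 0 0 0 0

0 0 0 0 4
0 0 2 0 0
0 0 8 0 0
0 0 0 0 0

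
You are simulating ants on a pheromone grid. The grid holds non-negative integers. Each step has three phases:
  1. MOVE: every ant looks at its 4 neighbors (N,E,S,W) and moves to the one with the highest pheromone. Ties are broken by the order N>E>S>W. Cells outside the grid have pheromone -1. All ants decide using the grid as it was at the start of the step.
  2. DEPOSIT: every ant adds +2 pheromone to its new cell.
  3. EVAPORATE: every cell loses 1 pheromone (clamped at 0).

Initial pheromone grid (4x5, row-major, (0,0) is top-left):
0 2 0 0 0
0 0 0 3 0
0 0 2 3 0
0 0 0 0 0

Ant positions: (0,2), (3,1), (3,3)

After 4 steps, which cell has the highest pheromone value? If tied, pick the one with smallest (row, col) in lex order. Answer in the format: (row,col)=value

Answer: (1,3)=5

Derivation:
Step 1: ant0:(0,2)->W->(0,1) | ant1:(3,1)->N->(2,1) | ant2:(3,3)->N->(2,3)
  grid max=4 at (2,3)
Step 2: ant0:(0,1)->E->(0,2) | ant1:(2,1)->E->(2,2) | ant2:(2,3)->N->(1,3)
  grid max=3 at (1,3)
Step 3: ant0:(0,2)->W->(0,1) | ant1:(2,2)->E->(2,3) | ant2:(1,3)->S->(2,3)
  grid max=6 at (2,3)
Step 4: ant0:(0,1)->E->(0,2) | ant1:(2,3)->N->(1,3) | ant2:(2,3)->N->(1,3)
  grid max=5 at (1,3)
Final grid:
  0 2 1 0 0
  0 0 0 5 0
  0 0 0 5 0
  0 0 0 0 0
Max pheromone 5 at (1,3)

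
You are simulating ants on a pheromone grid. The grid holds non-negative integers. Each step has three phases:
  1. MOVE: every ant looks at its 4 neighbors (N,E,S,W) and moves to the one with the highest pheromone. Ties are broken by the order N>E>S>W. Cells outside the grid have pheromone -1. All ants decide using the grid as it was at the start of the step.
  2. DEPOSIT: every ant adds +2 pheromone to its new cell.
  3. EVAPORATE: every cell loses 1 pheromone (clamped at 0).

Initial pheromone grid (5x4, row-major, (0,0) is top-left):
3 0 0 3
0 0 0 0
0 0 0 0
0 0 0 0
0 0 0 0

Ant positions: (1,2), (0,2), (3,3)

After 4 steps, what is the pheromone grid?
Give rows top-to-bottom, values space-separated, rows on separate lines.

After step 1: ants at (0,2),(0,3),(2,3)
  2 0 1 4
  0 0 0 0
  0 0 0 1
  0 0 0 0
  0 0 0 0
After step 2: ants at (0,3),(0,2),(1,3)
  1 0 2 5
  0 0 0 1
  0 0 0 0
  0 0 0 0
  0 0 0 0
After step 3: ants at (0,2),(0,3),(0,3)
  0 0 3 8
  0 0 0 0
  0 0 0 0
  0 0 0 0
  0 0 0 0
After step 4: ants at (0,3),(0,2),(0,2)
  0 0 6 9
  0 0 0 0
  0 0 0 0
  0 0 0 0
  0 0 0 0

0 0 6 9
0 0 0 0
0 0 0 0
0 0 0 0
0 0 0 0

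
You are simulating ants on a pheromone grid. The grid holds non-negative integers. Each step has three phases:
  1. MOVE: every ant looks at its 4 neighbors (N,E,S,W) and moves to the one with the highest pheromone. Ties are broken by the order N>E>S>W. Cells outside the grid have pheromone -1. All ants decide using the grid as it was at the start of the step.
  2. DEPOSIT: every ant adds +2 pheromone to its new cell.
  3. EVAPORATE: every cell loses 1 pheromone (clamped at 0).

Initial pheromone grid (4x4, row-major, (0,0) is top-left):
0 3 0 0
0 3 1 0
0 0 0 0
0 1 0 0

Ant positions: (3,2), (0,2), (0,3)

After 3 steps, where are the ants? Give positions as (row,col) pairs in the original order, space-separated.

Step 1: ant0:(3,2)->W->(3,1) | ant1:(0,2)->W->(0,1) | ant2:(0,3)->S->(1,3)
  grid max=4 at (0,1)
Step 2: ant0:(3,1)->N->(2,1) | ant1:(0,1)->S->(1,1) | ant2:(1,3)->N->(0,3)
  grid max=3 at (0,1)
Step 3: ant0:(2,1)->N->(1,1) | ant1:(1,1)->N->(0,1) | ant2:(0,3)->S->(1,3)
  grid max=4 at (0,1)

(1,1) (0,1) (1,3)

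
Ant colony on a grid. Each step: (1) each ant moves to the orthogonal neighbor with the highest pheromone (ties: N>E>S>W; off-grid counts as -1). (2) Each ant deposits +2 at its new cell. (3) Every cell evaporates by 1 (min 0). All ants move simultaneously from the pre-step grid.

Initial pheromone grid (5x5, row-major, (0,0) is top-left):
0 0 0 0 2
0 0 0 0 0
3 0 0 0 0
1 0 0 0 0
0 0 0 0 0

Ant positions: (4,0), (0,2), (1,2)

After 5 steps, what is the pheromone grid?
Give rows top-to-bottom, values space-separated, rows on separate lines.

After step 1: ants at (3,0),(0,3),(0,2)
  0 0 1 1 1
  0 0 0 0 0
  2 0 0 0 0
  2 0 0 0 0
  0 0 0 0 0
After step 2: ants at (2,0),(0,4),(0,3)
  0 0 0 2 2
  0 0 0 0 0
  3 0 0 0 0
  1 0 0 0 0
  0 0 0 0 0
After step 3: ants at (3,0),(0,3),(0,4)
  0 0 0 3 3
  0 0 0 0 0
  2 0 0 0 0
  2 0 0 0 0
  0 0 0 0 0
After step 4: ants at (2,0),(0,4),(0,3)
  0 0 0 4 4
  0 0 0 0 0
  3 0 0 0 0
  1 0 0 0 0
  0 0 0 0 0
After step 5: ants at (3,0),(0,3),(0,4)
  0 0 0 5 5
  0 0 0 0 0
  2 0 0 0 0
  2 0 0 0 0
  0 0 0 0 0

0 0 0 5 5
0 0 0 0 0
2 0 0 0 0
2 0 0 0 0
0 0 0 0 0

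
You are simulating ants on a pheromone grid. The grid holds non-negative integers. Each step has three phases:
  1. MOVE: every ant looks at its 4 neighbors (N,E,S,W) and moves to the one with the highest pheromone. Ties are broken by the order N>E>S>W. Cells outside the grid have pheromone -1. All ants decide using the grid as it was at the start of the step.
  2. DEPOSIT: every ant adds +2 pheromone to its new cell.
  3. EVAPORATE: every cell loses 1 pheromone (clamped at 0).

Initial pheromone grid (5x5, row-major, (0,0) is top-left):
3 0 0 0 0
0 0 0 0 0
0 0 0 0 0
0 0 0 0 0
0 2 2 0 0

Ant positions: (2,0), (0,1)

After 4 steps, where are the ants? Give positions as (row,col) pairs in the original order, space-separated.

Step 1: ant0:(2,0)->N->(1,0) | ant1:(0,1)->W->(0,0)
  grid max=4 at (0,0)
Step 2: ant0:(1,0)->N->(0,0) | ant1:(0,0)->S->(1,0)
  grid max=5 at (0,0)
Step 3: ant0:(0,0)->S->(1,0) | ant1:(1,0)->N->(0,0)
  grid max=6 at (0,0)
Step 4: ant0:(1,0)->N->(0,0) | ant1:(0,0)->S->(1,0)
  grid max=7 at (0,0)

(0,0) (1,0)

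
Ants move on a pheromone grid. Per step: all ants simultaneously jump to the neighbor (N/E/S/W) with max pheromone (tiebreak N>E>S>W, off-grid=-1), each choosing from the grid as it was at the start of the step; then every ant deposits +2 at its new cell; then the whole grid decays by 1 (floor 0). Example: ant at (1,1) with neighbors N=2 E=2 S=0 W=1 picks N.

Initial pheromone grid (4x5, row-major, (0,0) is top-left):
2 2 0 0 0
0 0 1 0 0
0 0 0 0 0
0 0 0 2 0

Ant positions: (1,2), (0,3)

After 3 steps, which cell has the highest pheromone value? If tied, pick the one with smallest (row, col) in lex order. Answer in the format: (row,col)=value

Step 1: ant0:(1,2)->N->(0,2) | ant1:(0,3)->E->(0,4)
  grid max=1 at (0,0)
Step 2: ant0:(0,2)->W->(0,1) | ant1:(0,4)->S->(1,4)
  grid max=2 at (0,1)
Step 3: ant0:(0,1)->E->(0,2) | ant1:(1,4)->N->(0,4)
  grid max=1 at (0,1)
Final grid:
  0 1 1 0 1
  0 0 0 0 0
  0 0 0 0 0
  0 0 0 0 0
Max pheromone 1 at (0,1)

Answer: (0,1)=1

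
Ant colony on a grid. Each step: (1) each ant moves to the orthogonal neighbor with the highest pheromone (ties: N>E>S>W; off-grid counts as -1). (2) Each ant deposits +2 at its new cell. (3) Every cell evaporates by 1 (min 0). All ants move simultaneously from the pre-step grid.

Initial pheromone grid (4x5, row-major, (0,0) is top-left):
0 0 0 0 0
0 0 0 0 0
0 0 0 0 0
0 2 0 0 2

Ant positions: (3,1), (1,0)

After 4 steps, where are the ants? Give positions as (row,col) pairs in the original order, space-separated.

Step 1: ant0:(3,1)->N->(2,1) | ant1:(1,0)->N->(0,0)
  grid max=1 at (0,0)
Step 2: ant0:(2,1)->S->(3,1) | ant1:(0,0)->E->(0,1)
  grid max=2 at (3,1)
Step 3: ant0:(3,1)->N->(2,1) | ant1:(0,1)->E->(0,2)
  grid max=1 at (0,2)
Step 4: ant0:(2,1)->S->(3,1) | ant1:(0,2)->E->(0,3)
  grid max=2 at (3,1)

(3,1) (0,3)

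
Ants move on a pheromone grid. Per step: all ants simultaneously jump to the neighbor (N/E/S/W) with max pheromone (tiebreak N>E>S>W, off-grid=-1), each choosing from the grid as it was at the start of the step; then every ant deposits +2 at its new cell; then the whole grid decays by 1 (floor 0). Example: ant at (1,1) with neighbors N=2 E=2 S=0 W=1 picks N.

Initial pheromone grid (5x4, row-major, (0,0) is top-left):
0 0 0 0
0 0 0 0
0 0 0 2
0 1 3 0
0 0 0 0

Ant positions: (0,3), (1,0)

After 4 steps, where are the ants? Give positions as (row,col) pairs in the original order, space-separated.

Step 1: ant0:(0,3)->S->(1,3) | ant1:(1,0)->N->(0,0)
  grid max=2 at (3,2)
Step 2: ant0:(1,3)->S->(2,3) | ant1:(0,0)->E->(0,1)
  grid max=2 at (2,3)
Step 3: ant0:(2,3)->N->(1,3) | ant1:(0,1)->E->(0,2)
  grid max=1 at (0,2)
Step 4: ant0:(1,3)->S->(2,3) | ant1:(0,2)->E->(0,3)
  grid max=2 at (2,3)

(2,3) (0,3)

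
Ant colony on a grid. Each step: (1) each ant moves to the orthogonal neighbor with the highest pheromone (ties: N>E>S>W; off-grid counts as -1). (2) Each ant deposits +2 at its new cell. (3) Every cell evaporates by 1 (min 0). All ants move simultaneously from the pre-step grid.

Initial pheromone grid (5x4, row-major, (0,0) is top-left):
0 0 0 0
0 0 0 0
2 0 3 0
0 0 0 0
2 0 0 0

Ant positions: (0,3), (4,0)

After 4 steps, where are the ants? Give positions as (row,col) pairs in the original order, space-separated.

Step 1: ant0:(0,3)->S->(1,3) | ant1:(4,0)->N->(3,0)
  grid max=2 at (2,2)
Step 2: ant0:(1,3)->N->(0,3) | ant1:(3,0)->N->(2,0)
  grid max=2 at (2,0)
Step 3: ant0:(0,3)->S->(1,3) | ant1:(2,0)->N->(1,0)
  grid max=1 at (1,0)
Step 4: ant0:(1,3)->N->(0,3) | ant1:(1,0)->S->(2,0)
  grid max=2 at (2,0)

(0,3) (2,0)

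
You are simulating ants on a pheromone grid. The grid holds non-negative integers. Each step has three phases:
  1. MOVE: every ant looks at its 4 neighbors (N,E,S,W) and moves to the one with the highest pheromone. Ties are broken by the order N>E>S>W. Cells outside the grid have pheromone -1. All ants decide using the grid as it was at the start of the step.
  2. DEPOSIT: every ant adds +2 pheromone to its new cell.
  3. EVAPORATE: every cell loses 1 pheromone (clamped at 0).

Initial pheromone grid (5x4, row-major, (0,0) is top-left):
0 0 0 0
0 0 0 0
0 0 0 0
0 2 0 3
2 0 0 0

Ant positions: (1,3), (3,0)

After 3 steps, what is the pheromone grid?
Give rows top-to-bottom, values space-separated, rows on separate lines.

After step 1: ants at (0,3),(3,1)
  0 0 0 1
  0 0 0 0
  0 0 0 0
  0 3 0 2
  1 0 0 0
After step 2: ants at (1,3),(2,1)
  0 0 0 0
  0 0 0 1
  0 1 0 0
  0 2 0 1
  0 0 0 0
After step 3: ants at (0,3),(3,1)
  0 0 0 1
  0 0 0 0
  0 0 0 0
  0 3 0 0
  0 0 0 0

0 0 0 1
0 0 0 0
0 0 0 0
0 3 0 0
0 0 0 0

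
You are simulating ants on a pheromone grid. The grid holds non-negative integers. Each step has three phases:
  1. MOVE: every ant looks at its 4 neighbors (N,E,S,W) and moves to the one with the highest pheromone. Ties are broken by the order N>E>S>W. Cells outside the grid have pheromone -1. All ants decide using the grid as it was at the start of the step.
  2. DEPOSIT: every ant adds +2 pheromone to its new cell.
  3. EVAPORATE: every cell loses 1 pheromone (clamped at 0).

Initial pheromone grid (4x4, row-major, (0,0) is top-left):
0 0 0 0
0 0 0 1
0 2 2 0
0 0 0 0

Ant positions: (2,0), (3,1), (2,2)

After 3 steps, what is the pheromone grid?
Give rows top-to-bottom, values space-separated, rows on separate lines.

After step 1: ants at (2,1),(2,1),(2,1)
  0 0 0 0
  0 0 0 0
  0 7 1 0
  0 0 0 0
After step 2: ants at (2,2),(2,2),(2,2)
  0 0 0 0
  0 0 0 0
  0 6 6 0
  0 0 0 0
After step 3: ants at (2,1),(2,1),(2,1)
  0 0 0 0
  0 0 0 0
  0 11 5 0
  0 0 0 0

0 0 0 0
0 0 0 0
0 11 5 0
0 0 0 0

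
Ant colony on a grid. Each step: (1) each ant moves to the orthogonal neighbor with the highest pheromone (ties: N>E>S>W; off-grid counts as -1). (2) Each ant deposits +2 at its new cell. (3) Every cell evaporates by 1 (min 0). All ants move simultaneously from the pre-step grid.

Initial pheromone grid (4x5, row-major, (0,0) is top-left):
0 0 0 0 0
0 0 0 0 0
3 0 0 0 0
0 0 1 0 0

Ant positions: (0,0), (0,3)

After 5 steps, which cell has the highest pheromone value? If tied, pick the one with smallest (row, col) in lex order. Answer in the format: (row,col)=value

Step 1: ant0:(0,0)->E->(0,1) | ant1:(0,3)->E->(0,4)
  grid max=2 at (2,0)
Step 2: ant0:(0,1)->E->(0,2) | ant1:(0,4)->S->(1,4)
  grid max=1 at (0,2)
Step 3: ant0:(0,2)->E->(0,3) | ant1:(1,4)->N->(0,4)
  grid max=1 at (0,3)
Step 4: ant0:(0,3)->E->(0,4) | ant1:(0,4)->W->(0,3)
  grid max=2 at (0,3)
Step 5: ant0:(0,4)->W->(0,3) | ant1:(0,3)->E->(0,4)
  grid max=3 at (0,3)
Final grid:
  0 0 0 3 3
  0 0 0 0 0
  0 0 0 0 0
  0 0 0 0 0
Max pheromone 3 at (0,3)

Answer: (0,3)=3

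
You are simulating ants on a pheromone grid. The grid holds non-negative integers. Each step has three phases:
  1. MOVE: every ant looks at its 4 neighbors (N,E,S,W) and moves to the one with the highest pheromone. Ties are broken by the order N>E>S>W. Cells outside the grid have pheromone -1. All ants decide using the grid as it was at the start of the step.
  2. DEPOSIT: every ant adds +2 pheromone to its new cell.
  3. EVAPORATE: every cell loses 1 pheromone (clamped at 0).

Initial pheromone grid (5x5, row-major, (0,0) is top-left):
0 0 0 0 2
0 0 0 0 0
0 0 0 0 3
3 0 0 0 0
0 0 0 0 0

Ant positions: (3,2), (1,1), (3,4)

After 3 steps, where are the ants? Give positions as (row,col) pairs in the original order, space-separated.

Step 1: ant0:(3,2)->N->(2,2) | ant1:(1,1)->N->(0,1) | ant2:(3,4)->N->(2,4)
  grid max=4 at (2,4)
Step 2: ant0:(2,2)->N->(1,2) | ant1:(0,1)->E->(0,2) | ant2:(2,4)->N->(1,4)
  grid max=3 at (2,4)
Step 3: ant0:(1,2)->N->(0,2) | ant1:(0,2)->S->(1,2) | ant2:(1,4)->S->(2,4)
  grid max=4 at (2,4)

(0,2) (1,2) (2,4)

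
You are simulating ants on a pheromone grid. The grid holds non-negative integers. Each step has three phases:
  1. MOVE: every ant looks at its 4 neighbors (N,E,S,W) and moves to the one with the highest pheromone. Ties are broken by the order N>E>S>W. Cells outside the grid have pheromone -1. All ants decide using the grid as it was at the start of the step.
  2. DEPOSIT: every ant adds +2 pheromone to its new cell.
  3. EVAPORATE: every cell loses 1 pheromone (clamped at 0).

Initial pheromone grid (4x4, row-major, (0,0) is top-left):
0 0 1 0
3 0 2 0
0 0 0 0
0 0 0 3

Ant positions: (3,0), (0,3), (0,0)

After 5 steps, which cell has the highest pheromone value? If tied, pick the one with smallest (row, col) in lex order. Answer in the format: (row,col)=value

Step 1: ant0:(3,0)->N->(2,0) | ant1:(0,3)->W->(0,2) | ant2:(0,0)->S->(1,0)
  grid max=4 at (1,0)
Step 2: ant0:(2,0)->N->(1,0) | ant1:(0,2)->S->(1,2) | ant2:(1,0)->S->(2,0)
  grid max=5 at (1,0)
Step 3: ant0:(1,0)->S->(2,0) | ant1:(1,2)->N->(0,2) | ant2:(2,0)->N->(1,0)
  grid max=6 at (1,0)
Step 4: ant0:(2,0)->N->(1,0) | ant1:(0,2)->S->(1,2) | ant2:(1,0)->S->(2,0)
  grid max=7 at (1,0)
Step 5: ant0:(1,0)->S->(2,0) | ant1:(1,2)->N->(0,2) | ant2:(2,0)->N->(1,0)
  grid max=8 at (1,0)
Final grid:
  0 0 2 0
  8 0 1 0
  5 0 0 0
  0 0 0 0
Max pheromone 8 at (1,0)

Answer: (1,0)=8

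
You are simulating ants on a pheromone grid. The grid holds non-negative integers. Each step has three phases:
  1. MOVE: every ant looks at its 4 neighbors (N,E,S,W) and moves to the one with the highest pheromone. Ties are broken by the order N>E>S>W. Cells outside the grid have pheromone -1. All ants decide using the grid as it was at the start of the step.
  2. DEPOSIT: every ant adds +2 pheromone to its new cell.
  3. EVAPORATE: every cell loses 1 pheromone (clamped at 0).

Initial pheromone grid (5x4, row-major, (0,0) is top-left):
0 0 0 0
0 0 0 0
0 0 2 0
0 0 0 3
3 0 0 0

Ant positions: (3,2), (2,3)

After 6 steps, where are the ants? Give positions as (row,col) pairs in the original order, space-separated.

Step 1: ant0:(3,2)->E->(3,3) | ant1:(2,3)->S->(3,3)
  grid max=6 at (3,3)
Step 2: ant0:(3,3)->N->(2,3) | ant1:(3,3)->N->(2,3)
  grid max=5 at (3,3)
Step 3: ant0:(2,3)->S->(3,3) | ant1:(2,3)->S->(3,3)
  grid max=8 at (3,3)
Step 4: ant0:(3,3)->N->(2,3) | ant1:(3,3)->N->(2,3)
  grid max=7 at (3,3)
Step 5: ant0:(2,3)->S->(3,3) | ant1:(2,3)->S->(3,3)
  grid max=10 at (3,3)
Step 6: ant0:(3,3)->N->(2,3) | ant1:(3,3)->N->(2,3)
  grid max=9 at (3,3)

(2,3) (2,3)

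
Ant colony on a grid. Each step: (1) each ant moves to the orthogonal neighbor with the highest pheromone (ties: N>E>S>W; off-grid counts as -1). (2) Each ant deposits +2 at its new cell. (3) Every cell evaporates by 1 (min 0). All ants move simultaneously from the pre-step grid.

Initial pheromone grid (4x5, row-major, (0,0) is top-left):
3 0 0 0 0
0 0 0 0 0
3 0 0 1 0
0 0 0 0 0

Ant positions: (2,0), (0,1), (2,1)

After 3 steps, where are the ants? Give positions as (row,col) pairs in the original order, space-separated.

Step 1: ant0:(2,0)->N->(1,0) | ant1:(0,1)->W->(0,0) | ant2:(2,1)->W->(2,0)
  grid max=4 at (0,0)
Step 2: ant0:(1,0)->N->(0,0) | ant1:(0,0)->S->(1,0) | ant2:(2,0)->N->(1,0)
  grid max=5 at (0,0)
Step 3: ant0:(0,0)->S->(1,0) | ant1:(1,0)->N->(0,0) | ant2:(1,0)->N->(0,0)
  grid max=8 at (0,0)

(1,0) (0,0) (0,0)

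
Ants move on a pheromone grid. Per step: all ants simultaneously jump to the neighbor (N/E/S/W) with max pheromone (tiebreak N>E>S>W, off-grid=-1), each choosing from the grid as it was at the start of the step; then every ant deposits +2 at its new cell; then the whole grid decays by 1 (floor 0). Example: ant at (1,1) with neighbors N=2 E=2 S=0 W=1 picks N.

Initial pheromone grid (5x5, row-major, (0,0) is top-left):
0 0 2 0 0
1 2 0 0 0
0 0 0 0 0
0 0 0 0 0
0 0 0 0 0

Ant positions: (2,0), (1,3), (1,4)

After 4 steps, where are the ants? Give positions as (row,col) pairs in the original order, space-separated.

Step 1: ant0:(2,0)->N->(1,0) | ant1:(1,3)->N->(0,3) | ant2:(1,4)->N->(0,4)
  grid max=2 at (1,0)
Step 2: ant0:(1,0)->E->(1,1) | ant1:(0,3)->E->(0,4) | ant2:(0,4)->W->(0,3)
  grid max=2 at (0,3)
Step 3: ant0:(1,1)->W->(1,0) | ant1:(0,4)->W->(0,3) | ant2:(0,3)->E->(0,4)
  grid max=3 at (0,3)
Step 4: ant0:(1,0)->E->(1,1) | ant1:(0,3)->E->(0,4) | ant2:(0,4)->W->(0,3)
  grid max=4 at (0,3)

(1,1) (0,4) (0,3)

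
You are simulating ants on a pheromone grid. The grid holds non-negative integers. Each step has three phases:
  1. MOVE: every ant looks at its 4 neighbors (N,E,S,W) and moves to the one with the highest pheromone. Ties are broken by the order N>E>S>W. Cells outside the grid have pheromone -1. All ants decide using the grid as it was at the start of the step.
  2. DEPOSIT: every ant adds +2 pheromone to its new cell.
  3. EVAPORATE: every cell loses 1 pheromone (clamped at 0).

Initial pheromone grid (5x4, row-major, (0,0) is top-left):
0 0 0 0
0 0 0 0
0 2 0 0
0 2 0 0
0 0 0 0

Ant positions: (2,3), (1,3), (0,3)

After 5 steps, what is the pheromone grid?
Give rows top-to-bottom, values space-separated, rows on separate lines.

After step 1: ants at (1,3),(0,3),(1,3)
  0 0 0 1
  0 0 0 3
  0 1 0 0
  0 1 0 0
  0 0 0 0
After step 2: ants at (0,3),(1,3),(0,3)
  0 0 0 4
  0 0 0 4
  0 0 0 0
  0 0 0 0
  0 0 0 0
After step 3: ants at (1,3),(0,3),(1,3)
  0 0 0 5
  0 0 0 7
  0 0 0 0
  0 0 0 0
  0 0 0 0
After step 4: ants at (0,3),(1,3),(0,3)
  0 0 0 8
  0 0 0 8
  0 0 0 0
  0 0 0 0
  0 0 0 0
After step 5: ants at (1,3),(0,3),(1,3)
  0 0 0 9
  0 0 0 11
  0 0 0 0
  0 0 0 0
  0 0 0 0

0 0 0 9
0 0 0 11
0 0 0 0
0 0 0 0
0 0 0 0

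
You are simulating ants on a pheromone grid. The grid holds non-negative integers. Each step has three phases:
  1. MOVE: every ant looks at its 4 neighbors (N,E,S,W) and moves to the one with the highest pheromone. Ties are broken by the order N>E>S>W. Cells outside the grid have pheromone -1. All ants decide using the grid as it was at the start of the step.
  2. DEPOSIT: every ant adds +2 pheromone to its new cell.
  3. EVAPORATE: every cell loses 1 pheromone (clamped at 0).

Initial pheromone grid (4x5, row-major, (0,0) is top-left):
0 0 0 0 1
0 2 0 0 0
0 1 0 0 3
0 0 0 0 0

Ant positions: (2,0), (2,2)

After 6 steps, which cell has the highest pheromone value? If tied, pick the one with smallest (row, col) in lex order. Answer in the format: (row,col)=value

Step 1: ant0:(2,0)->E->(2,1) | ant1:(2,2)->W->(2,1)
  grid max=4 at (2,1)
Step 2: ant0:(2,1)->N->(1,1) | ant1:(2,1)->N->(1,1)
  grid max=4 at (1,1)
Step 3: ant0:(1,1)->S->(2,1) | ant1:(1,1)->S->(2,1)
  grid max=6 at (2,1)
Step 4: ant0:(2,1)->N->(1,1) | ant1:(2,1)->N->(1,1)
  grid max=6 at (1,1)
Step 5: ant0:(1,1)->S->(2,1) | ant1:(1,1)->S->(2,1)
  grid max=8 at (2,1)
Step 6: ant0:(2,1)->N->(1,1) | ant1:(2,1)->N->(1,1)
  grid max=8 at (1,1)
Final grid:
  0 0 0 0 0
  0 8 0 0 0
  0 7 0 0 0
  0 0 0 0 0
Max pheromone 8 at (1,1)

Answer: (1,1)=8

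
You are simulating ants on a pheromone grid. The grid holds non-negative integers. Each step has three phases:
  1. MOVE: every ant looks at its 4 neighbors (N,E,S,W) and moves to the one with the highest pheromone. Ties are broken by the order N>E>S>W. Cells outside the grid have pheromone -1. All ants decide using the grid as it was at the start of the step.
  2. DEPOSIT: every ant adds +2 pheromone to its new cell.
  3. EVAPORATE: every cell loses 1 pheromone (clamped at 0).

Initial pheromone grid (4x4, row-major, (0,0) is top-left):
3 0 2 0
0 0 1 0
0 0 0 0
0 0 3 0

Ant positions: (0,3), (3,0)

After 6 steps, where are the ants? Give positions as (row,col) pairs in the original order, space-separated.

Step 1: ant0:(0,3)->W->(0,2) | ant1:(3,0)->N->(2,0)
  grid max=3 at (0,2)
Step 2: ant0:(0,2)->E->(0,3) | ant1:(2,0)->N->(1,0)
  grid max=2 at (0,2)
Step 3: ant0:(0,3)->W->(0,2) | ant1:(1,0)->N->(0,0)
  grid max=3 at (0,2)
Step 4: ant0:(0,2)->E->(0,3) | ant1:(0,0)->E->(0,1)
  grid max=2 at (0,2)
Step 5: ant0:(0,3)->W->(0,2) | ant1:(0,1)->E->(0,2)
  grid max=5 at (0,2)
Step 6: ant0:(0,2)->E->(0,3) | ant1:(0,2)->E->(0,3)
  grid max=4 at (0,2)

(0,3) (0,3)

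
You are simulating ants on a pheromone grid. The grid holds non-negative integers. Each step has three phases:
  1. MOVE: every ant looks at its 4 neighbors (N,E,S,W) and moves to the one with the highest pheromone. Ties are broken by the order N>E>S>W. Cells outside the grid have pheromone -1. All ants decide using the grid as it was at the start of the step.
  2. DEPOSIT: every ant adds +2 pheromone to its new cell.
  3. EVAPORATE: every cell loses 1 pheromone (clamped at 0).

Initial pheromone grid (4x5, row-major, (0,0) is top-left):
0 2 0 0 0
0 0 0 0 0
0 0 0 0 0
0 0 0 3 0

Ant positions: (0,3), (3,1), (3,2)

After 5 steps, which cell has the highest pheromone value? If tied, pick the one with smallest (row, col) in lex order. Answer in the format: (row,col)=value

Answer: (3,3)=4

Derivation:
Step 1: ant0:(0,3)->E->(0,4) | ant1:(3,1)->N->(2,1) | ant2:(3,2)->E->(3,3)
  grid max=4 at (3,3)
Step 2: ant0:(0,4)->S->(1,4) | ant1:(2,1)->N->(1,1) | ant2:(3,3)->N->(2,3)
  grid max=3 at (3,3)
Step 3: ant0:(1,4)->N->(0,4) | ant1:(1,1)->N->(0,1) | ant2:(2,3)->S->(3,3)
  grid max=4 at (3,3)
Step 4: ant0:(0,4)->S->(1,4) | ant1:(0,1)->E->(0,2) | ant2:(3,3)->N->(2,3)
  grid max=3 at (3,3)
Step 5: ant0:(1,4)->N->(0,4) | ant1:(0,2)->E->(0,3) | ant2:(2,3)->S->(3,3)
  grid max=4 at (3,3)
Final grid:
  0 0 0 1 1
  0 0 0 0 0
  0 0 0 0 0
  0 0 0 4 0
Max pheromone 4 at (3,3)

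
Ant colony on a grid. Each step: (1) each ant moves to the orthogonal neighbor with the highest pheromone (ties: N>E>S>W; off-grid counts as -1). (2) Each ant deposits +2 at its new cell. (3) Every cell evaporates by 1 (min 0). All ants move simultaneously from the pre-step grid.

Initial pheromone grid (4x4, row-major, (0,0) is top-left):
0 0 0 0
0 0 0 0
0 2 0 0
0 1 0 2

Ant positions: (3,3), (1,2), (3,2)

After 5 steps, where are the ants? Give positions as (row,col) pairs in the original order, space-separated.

Step 1: ant0:(3,3)->N->(2,3) | ant1:(1,2)->N->(0,2) | ant2:(3,2)->E->(3,3)
  grid max=3 at (3,3)
Step 2: ant0:(2,3)->S->(3,3) | ant1:(0,2)->E->(0,3) | ant2:(3,3)->N->(2,3)
  grid max=4 at (3,3)
Step 3: ant0:(3,3)->N->(2,3) | ant1:(0,3)->S->(1,3) | ant2:(2,3)->S->(3,3)
  grid max=5 at (3,3)
Step 4: ant0:(2,3)->S->(3,3) | ant1:(1,3)->S->(2,3) | ant2:(3,3)->N->(2,3)
  grid max=6 at (2,3)
Step 5: ant0:(3,3)->N->(2,3) | ant1:(2,3)->S->(3,3) | ant2:(2,3)->S->(3,3)
  grid max=9 at (3,3)

(2,3) (3,3) (3,3)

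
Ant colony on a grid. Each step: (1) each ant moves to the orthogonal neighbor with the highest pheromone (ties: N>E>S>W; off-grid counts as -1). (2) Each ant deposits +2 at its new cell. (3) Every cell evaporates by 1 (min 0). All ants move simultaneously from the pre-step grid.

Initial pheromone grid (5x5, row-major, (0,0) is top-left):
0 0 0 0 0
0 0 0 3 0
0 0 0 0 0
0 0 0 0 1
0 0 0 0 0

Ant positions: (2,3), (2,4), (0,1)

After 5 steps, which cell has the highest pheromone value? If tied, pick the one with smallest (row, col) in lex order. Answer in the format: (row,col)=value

Step 1: ant0:(2,3)->N->(1,3) | ant1:(2,4)->S->(3,4) | ant2:(0,1)->E->(0,2)
  grid max=4 at (1,3)
Step 2: ant0:(1,3)->N->(0,3) | ant1:(3,4)->N->(2,4) | ant2:(0,2)->E->(0,3)
  grid max=3 at (0,3)
Step 3: ant0:(0,3)->S->(1,3) | ant1:(2,4)->S->(3,4) | ant2:(0,3)->S->(1,3)
  grid max=6 at (1,3)
Step 4: ant0:(1,3)->N->(0,3) | ant1:(3,4)->N->(2,4) | ant2:(1,3)->N->(0,3)
  grid max=5 at (0,3)
Step 5: ant0:(0,3)->S->(1,3) | ant1:(2,4)->S->(3,4) | ant2:(0,3)->S->(1,3)
  grid max=8 at (1,3)
Final grid:
  0 0 0 4 0
  0 0 0 8 0
  0 0 0 0 0
  0 0 0 0 2
  0 0 0 0 0
Max pheromone 8 at (1,3)

Answer: (1,3)=8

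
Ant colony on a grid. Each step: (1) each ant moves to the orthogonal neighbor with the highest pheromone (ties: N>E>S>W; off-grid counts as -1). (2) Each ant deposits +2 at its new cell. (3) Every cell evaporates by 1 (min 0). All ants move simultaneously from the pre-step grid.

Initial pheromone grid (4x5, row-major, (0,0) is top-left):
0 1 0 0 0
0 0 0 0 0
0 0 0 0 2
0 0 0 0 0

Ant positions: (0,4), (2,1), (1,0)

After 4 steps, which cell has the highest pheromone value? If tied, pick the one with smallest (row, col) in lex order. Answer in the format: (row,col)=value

Answer: (0,1)=5

Derivation:
Step 1: ant0:(0,4)->S->(1,4) | ant1:(2,1)->N->(1,1) | ant2:(1,0)->N->(0,0)
  grid max=1 at (0,0)
Step 2: ant0:(1,4)->S->(2,4) | ant1:(1,1)->N->(0,1) | ant2:(0,0)->E->(0,1)
  grid max=3 at (0,1)
Step 3: ant0:(2,4)->N->(1,4) | ant1:(0,1)->E->(0,2) | ant2:(0,1)->E->(0,2)
  grid max=3 at (0,2)
Step 4: ant0:(1,4)->S->(2,4) | ant1:(0,2)->W->(0,1) | ant2:(0,2)->W->(0,1)
  grid max=5 at (0,1)
Final grid:
  0 5 2 0 0
  0 0 0 0 0
  0 0 0 0 2
  0 0 0 0 0
Max pheromone 5 at (0,1)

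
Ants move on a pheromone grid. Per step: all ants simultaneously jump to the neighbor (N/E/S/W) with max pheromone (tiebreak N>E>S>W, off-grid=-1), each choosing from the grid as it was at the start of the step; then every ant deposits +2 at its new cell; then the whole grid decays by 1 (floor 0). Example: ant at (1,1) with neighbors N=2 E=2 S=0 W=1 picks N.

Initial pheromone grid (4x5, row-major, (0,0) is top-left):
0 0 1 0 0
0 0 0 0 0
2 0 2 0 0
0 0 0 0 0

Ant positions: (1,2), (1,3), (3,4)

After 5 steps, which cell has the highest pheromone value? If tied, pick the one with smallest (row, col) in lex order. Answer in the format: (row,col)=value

Answer: (0,4)=4

Derivation:
Step 1: ant0:(1,2)->S->(2,2) | ant1:(1,3)->N->(0,3) | ant2:(3,4)->N->(2,4)
  grid max=3 at (2,2)
Step 2: ant0:(2,2)->N->(1,2) | ant1:(0,3)->E->(0,4) | ant2:(2,4)->N->(1,4)
  grid max=2 at (2,2)
Step 3: ant0:(1,2)->S->(2,2) | ant1:(0,4)->S->(1,4) | ant2:(1,4)->N->(0,4)
  grid max=3 at (2,2)
Step 4: ant0:(2,2)->N->(1,2) | ant1:(1,4)->N->(0,4) | ant2:(0,4)->S->(1,4)
  grid max=3 at (0,4)
Step 5: ant0:(1,2)->S->(2,2) | ant1:(0,4)->S->(1,4) | ant2:(1,4)->N->(0,4)
  grid max=4 at (0,4)
Final grid:
  0 0 0 0 4
  0 0 0 0 4
  0 0 3 0 0
  0 0 0 0 0
Max pheromone 4 at (0,4)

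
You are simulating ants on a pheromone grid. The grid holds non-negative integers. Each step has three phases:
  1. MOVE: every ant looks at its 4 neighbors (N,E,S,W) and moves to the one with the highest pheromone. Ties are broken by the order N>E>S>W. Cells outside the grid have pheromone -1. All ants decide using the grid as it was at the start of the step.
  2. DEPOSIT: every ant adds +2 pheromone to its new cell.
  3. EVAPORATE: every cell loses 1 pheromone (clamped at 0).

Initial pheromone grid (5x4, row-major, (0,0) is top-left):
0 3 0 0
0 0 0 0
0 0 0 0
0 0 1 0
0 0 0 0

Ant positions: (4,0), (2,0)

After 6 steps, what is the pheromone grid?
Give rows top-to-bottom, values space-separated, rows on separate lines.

After step 1: ants at (3,0),(1,0)
  0 2 0 0
  1 0 0 0
  0 0 0 0
  1 0 0 0
  0 0 0 0
After step 2: ants at (2,0),(0,0)
  1 1 0 0
  0 0 0 0
  1 0 0 0
  0 0 0 0
  0 0 0 0
After step 3: ants at (1,0),(0,1)
  0 2 0 0
  1 0 0 0
  0 0 0 0
  0 0 0 0
  0 0 0 0
After step 4: ants at (0,0),(0,2)
  1 1 1 0
  0 0 0 0
  0 0 0 0
  0 0 0 0
  0 0 0 0
After step 5: ants at (0,1),(0,1)
  0 4 0 0
  0 0 0 0
  0 0 0 0
  0 0 0 0
  0 0 0 0
After step 6: ants at (0,2),(0,2)
  0 3 3 0
  0 0 0 0
  0 0 0 0
  0 0 0 0
  0 0 0 0

0 3 3 0
0 0 0 0
0 0 0 0
0 0 0 0
0 0 0 0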